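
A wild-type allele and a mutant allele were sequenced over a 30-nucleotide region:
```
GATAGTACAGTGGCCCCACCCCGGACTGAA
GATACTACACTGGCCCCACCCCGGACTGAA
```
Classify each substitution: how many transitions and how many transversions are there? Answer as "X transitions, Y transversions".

0 transitions, 2 transversions

Transitions (purine↔purine or pyrimidine↔pyrimidine): none.
Transversions (purine↔pyrimidine): 5 G→C, 10 G→C.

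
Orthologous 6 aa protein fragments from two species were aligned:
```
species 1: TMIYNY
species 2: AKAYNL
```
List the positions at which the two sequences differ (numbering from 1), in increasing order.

1, 2, 3, 6

Differences at position 1 (T→A), position 2 (M→K), position 3 (I→A), position 6 (Y→L).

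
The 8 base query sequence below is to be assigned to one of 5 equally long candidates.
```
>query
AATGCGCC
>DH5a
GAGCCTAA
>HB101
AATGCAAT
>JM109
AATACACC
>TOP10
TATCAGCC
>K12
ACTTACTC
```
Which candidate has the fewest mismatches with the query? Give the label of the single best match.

JM109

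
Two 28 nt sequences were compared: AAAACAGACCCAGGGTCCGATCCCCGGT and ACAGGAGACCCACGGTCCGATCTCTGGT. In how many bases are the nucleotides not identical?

6

The sequences differ at bases 2, 4, 5, 13, 23, 25 (1-based) — 6 in total.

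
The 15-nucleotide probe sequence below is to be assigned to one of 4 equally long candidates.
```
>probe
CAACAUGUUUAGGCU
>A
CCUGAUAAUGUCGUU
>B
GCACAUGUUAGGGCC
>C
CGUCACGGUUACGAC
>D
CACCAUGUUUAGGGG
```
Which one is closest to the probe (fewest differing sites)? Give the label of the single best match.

D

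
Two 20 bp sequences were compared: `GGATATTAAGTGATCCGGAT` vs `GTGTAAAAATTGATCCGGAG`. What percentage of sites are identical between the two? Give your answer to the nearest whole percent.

70%

Mismatches at positions 2, 3, 6, 7, 10, 20 (1-based): 6 of 20.
Identical positions: 14/20 = 70% → 70%.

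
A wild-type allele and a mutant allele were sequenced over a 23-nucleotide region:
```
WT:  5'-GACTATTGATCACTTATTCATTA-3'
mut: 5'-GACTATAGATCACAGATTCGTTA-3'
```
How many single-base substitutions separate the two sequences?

4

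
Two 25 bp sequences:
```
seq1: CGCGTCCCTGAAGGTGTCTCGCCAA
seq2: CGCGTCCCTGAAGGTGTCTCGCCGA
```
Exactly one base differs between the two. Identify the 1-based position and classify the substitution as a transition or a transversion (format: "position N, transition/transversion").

position 24, transition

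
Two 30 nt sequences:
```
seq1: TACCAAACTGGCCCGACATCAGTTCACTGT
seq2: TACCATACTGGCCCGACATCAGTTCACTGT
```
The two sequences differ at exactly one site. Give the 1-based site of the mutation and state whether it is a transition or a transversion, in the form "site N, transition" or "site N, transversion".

The sequences differ only at site 6: A→T (purine→pyrimidine), a transversion.

site 6, transversion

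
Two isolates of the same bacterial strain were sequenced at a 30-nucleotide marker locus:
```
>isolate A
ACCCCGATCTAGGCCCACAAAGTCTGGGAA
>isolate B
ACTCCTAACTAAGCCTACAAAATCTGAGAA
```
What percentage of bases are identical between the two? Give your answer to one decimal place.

Mismatches at positions 3, 6, 8, 12, 16, 22, 27 (1-based): 7 of 30.
Identical positions: 23/30 = 76.67% → 76.7%.

76.7%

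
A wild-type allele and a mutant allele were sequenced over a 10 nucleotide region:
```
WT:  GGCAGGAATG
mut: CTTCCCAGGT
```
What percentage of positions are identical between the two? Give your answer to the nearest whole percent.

10%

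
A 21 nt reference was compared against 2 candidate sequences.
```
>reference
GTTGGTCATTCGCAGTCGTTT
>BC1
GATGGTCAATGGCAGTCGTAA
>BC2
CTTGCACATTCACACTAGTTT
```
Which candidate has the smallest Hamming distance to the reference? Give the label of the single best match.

BC1

Hamming distances to reference — BC1: 5; BC2: 6.
Smallest is BC1 with 5 mismatches.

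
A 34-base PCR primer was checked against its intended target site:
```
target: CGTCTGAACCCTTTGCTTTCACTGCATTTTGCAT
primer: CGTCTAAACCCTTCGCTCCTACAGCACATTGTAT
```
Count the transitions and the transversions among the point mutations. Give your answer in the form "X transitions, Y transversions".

Mismatches (1-based):
position 6: G→A (purine→purine, transition)
position 14: T→C (pyrimidine→pyrimidine, transition)
position 18: T→C (pyrimidine→pyrimidine, transition)
position 19: T→C (pyrimidine→pyrimidine, transition)
position 20: C→T (pyrimidine→pyrimidine, transition)
position 23: T→A (pyrimidine→purine, transversion)
position 27: T→C (pyrimidine→pyrimidine, transition)
position 28: T→A (pyrimidine→purine, transversion)
position 32: C→T (pyrimidine→pyrimidine, transition)

7 transitions, 2 transversions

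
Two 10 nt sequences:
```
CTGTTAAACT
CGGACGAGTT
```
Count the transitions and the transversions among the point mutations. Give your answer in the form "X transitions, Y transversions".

4 transitions, 2 transversions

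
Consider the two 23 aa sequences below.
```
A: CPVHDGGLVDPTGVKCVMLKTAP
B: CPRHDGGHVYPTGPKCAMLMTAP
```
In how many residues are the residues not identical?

Comparing position by position, 6 residues differ: 3 (V/R), 8 (L/H), 10 (D/Y), 14 (V/P), 17 (V/A), 20 (K/M).

6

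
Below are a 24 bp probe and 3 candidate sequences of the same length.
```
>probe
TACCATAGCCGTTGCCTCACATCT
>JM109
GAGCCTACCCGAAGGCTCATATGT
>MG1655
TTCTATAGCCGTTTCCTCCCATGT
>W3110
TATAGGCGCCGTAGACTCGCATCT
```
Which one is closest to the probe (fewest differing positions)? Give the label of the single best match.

Hamming distances to probe — JM109: 9; MG1655: 5; W3110: 8.
Smallest is MG1655 with 5 mismatches.

MG1655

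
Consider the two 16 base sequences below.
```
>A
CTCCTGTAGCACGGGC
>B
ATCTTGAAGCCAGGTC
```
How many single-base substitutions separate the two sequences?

6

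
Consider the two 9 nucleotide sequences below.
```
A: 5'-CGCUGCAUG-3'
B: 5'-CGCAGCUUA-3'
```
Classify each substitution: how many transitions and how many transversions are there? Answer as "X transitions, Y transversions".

Transitions (purine↔purine or pyrimidine↔pyrimidine): 9 G→A.
Transversions (purine↔pyrimidine): 4 U→A, 7 A→U.

1 transition, 2 transversions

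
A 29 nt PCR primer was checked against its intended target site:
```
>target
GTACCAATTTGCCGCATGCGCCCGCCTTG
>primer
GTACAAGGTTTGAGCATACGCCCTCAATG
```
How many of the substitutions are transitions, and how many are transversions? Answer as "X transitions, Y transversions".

Mismatches (1-based):
position 5: C→A (pyrimidine→purine, transversion)
position 7: A→G (purine→purine, transition)
position 8: T→G (pyrimidine→purine, transversion)
position 11: G→T (purine→pyrimidine, transversion)
position 12: C→G (pyrimidine→purine, transversion)
position 13: C→A (pyrimidine→purine, transversion)
position 18: G→A (purine→purine, transition)
position 24: G→T (purine→pyrimidine, transversion)
position 26: C→A (pyrimidine→purine, transversion)
position 27: T→A (pyrimidine→purine, transversion)

2 transitions, 8 transversions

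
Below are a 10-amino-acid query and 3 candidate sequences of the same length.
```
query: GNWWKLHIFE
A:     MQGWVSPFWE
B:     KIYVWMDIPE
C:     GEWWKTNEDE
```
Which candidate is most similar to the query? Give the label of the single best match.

A differs at 8 positions; B differs at 8 positions; C differs at 5 positions. The closest is C.

C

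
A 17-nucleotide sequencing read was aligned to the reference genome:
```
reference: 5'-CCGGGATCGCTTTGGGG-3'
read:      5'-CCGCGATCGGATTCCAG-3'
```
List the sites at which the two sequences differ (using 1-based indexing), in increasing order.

Scanning 1-based: 4: G/C; 10: C/G; 11: T/A; 14: G/C; 15: G/C; 16: G/A.

4, 10, 11, 14, 15, 16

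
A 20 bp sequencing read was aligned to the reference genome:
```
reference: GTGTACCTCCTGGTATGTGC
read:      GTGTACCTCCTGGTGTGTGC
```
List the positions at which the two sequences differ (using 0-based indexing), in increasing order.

14

Scanning 0-based: 14: A/G.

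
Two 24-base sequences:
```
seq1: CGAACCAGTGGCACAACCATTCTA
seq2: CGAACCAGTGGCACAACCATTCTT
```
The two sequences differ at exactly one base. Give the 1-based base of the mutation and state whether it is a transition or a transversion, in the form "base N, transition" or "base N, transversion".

The sequences differ only at base 24: A→T (purine→pyrimidine), a transversion.

base 24, transversion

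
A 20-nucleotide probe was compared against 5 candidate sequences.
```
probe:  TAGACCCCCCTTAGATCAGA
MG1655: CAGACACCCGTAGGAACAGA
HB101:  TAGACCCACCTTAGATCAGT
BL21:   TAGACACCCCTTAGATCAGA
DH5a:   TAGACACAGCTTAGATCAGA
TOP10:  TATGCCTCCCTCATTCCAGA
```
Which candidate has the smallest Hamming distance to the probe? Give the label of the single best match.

BL21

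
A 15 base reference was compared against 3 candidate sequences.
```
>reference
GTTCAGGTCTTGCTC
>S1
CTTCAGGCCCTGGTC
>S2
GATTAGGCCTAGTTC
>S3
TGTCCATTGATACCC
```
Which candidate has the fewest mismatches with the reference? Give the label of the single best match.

S1

S1 differs at 4 bases; S2 differs at 5 bases; S3 differs at 9 bases. The closest is S1.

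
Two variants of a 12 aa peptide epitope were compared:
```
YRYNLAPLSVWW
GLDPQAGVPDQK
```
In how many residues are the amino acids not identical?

11

The sequences differ at residues 1, 2, 3, 4, 5, 7, 8, 9, 10, 11, 12 (1-based) — 11 in total.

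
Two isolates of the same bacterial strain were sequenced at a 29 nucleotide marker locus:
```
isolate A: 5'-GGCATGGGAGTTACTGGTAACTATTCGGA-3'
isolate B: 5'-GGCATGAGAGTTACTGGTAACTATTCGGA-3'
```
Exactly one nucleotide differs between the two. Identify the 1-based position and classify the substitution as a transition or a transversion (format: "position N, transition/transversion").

position 7, transition

Position 7 changes G→A. G is a purine and A is a purine, so this is a transition.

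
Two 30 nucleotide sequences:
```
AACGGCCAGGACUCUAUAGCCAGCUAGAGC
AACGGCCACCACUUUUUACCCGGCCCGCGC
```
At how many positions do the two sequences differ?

9

The sequences differ at positions 9, 10, 14, 16, 19, 22, 25, 26, 28 (1-based) — 9 in total.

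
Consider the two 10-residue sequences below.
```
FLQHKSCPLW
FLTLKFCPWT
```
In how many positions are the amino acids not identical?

Mismatches (1-based): position 3: Q→T; position 4: H→L; position 6: S→F; position 9: L→W; position 10: W→T.

5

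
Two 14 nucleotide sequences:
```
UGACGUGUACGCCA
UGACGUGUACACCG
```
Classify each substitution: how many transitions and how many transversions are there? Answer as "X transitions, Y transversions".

Mismatches (1-based):
position 11: G→A (purine→purine, transition)
position 14: A→G (purine→purine, transition)

2 transitions, 0 transversions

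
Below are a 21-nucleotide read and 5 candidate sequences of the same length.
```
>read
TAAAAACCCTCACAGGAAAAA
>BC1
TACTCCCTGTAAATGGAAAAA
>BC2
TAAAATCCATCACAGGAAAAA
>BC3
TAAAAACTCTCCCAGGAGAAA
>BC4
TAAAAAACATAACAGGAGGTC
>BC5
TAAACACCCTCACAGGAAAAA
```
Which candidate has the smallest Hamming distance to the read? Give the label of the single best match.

BC5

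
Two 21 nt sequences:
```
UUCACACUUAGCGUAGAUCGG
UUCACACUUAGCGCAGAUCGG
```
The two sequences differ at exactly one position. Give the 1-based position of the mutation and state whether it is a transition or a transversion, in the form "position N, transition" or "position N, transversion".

The sequences differ only at position 14: U→C (pyrimidine→pyrimidine), a transition.

position 14, transition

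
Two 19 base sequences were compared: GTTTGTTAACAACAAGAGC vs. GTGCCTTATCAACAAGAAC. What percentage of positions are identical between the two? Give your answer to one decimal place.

73.7%

5 positions differ (3, 4, 5, 9, 18), so 14 of 19 match: 14/19 = 73.68%.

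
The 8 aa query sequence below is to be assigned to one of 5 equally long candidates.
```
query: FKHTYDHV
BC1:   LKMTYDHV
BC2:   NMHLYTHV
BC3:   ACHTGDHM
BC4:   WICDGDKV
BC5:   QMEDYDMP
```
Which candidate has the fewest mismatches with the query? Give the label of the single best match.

BC1

Hamming distances to query — BC1: 2; BC2: 4; BC3: 4; BC4: 6; BC5: 6.
Smallest is BC1 with 2 mismatches.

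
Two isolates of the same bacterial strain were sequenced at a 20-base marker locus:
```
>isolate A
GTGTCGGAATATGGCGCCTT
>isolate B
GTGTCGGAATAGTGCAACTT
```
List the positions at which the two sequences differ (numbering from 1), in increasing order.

12, 13, 16, 17

Scanning 1-based: 12: T/G; 13: G/T; 16: G/A; 17: C/A.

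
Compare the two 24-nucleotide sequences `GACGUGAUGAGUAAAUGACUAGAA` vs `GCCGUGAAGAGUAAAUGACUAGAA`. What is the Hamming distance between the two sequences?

The sequences differ at sites 2, 8 (1-based) — 2 in total.

2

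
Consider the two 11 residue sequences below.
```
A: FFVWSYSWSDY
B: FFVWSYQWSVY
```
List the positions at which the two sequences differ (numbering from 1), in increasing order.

7, 10

Differences at position 7 (S→Q), position 10 (D→V).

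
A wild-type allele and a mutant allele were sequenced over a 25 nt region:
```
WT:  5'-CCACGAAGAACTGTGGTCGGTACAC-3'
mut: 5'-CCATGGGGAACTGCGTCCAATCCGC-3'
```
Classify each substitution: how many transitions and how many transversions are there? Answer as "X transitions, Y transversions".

Transitions (purine↔purine or pyrimidine↔pyrimidine): 4 C→T, 6 A→G, 7 A→G, 14 T→C, 17 T→C, 19 G→A, 20 G→A, 24 A→G.
Transversions (purine↔pyrimidine): 16 G→T, 22 A→C.

8 transitions, 2 transversions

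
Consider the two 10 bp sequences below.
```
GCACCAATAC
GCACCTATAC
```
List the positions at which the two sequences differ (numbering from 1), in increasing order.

6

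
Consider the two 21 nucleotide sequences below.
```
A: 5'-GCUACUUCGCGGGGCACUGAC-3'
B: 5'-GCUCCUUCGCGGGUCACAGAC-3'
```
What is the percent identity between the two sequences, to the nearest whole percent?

86%

3 positions differ (4, 14, 18), so 18 of 21 match: 18/21 = 85.71%.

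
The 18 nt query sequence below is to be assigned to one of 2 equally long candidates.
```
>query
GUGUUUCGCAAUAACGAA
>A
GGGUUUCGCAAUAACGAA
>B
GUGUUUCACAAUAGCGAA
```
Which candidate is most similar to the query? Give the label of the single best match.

A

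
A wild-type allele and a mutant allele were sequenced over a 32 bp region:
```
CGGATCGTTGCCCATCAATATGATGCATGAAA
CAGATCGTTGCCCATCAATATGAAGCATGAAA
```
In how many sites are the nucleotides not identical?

2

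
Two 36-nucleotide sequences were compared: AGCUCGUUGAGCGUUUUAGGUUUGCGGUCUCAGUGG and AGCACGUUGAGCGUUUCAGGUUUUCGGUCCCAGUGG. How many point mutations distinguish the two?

Comparing position by position, 4 sites differ: 4 (U/A), 17 (U/C), 24 (G/U), 30 (U/C).

4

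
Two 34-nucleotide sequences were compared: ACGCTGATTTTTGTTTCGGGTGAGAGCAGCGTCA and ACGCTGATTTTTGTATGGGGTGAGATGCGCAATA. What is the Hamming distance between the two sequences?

8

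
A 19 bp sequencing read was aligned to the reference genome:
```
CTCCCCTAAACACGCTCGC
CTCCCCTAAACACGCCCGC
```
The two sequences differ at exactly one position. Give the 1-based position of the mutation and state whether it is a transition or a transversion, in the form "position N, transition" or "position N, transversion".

Position 16 changes T→C. T is a pyrimidine and C is a pyrimidine, so this is a transition.

position 16, transition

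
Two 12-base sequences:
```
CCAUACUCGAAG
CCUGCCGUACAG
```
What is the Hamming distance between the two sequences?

7

The sequences differ at bases 3, 4, 5, 7, 8, 9, 10 (1-based) — 7 in total.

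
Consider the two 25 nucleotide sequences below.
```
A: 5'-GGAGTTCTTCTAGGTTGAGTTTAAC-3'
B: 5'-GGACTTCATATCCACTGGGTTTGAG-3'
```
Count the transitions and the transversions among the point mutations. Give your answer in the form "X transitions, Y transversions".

4 transitions, 6 transversions

Mismatches (1-based):
site 4: G→C (purine→pyrimidine, transversion)
site 8: T→A (pyrimidine→purine, transversion)
site 10: C→A (pyrimidine→purine, transversion)
site 12: A→C (purine→pyrimidine, transversion)
site 13: G→C (purine→pyrimidine, transversion)
site 14: G→A (purine→purine, transition)
site 15: T→C (pyrimidine→pyrimidine, transition)
site 18: A→G (purine→purine, transition)
site 23: A→G (purine→purine, transition)
site 25: C→G (pyrimidine→purine, transversion)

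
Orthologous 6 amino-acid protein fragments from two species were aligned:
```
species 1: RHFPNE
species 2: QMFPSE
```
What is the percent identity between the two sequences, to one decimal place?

Mismatches at positions 1, 2, 5 (1-based): 3 of 6.
Identical positions: 3/6 = 50% → 50.0%.

50.0%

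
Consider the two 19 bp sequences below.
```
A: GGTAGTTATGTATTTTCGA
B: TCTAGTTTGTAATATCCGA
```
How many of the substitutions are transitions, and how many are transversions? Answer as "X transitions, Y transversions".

1 transition, 7 transversions

Transitions (purine↔purine or pyrimidine↔pyrimidine): 16 T→C.
Transversions (purine↔pyrimidine): 1 G→T, 2 G→C, 8 A→T, 9 T→G, 10 G→T, 11 T→A, 14 T→A.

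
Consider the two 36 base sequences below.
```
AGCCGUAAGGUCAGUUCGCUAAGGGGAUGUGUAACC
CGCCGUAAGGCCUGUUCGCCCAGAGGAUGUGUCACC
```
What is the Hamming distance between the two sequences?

Comparing position by position, 7 positions differ: 1 (A/C), 11 (U/C), 13 (A/U), 20 (U/C), 21 (A/C), 24 (G/A), 33 (A/C).

7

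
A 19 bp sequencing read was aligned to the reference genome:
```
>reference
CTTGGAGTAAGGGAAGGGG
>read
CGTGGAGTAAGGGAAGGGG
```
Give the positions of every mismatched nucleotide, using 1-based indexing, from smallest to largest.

2

Differences at position 2 (T→G).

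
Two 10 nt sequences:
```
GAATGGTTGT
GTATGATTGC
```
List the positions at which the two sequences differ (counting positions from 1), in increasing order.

2, 6, 10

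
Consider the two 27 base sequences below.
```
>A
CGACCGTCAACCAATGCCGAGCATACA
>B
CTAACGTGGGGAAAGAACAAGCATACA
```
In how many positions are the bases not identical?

11

The sequences differ at positions 2, 4, 8, 9, 10, 11, 12, 15, 16, 17, 19 (1-based) — 11 in total.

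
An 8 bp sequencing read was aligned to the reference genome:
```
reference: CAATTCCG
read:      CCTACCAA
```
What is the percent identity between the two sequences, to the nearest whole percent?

25%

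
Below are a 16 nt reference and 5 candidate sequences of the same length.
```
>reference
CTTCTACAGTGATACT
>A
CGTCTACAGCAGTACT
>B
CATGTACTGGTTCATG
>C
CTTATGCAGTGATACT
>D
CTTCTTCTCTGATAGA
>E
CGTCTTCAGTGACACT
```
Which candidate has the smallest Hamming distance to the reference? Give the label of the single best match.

A differs at 4 positions; B differs at 9 positions; C differs at 2 positions; D differs at 5 positions; E differs at 3 positions. The closest is C.

C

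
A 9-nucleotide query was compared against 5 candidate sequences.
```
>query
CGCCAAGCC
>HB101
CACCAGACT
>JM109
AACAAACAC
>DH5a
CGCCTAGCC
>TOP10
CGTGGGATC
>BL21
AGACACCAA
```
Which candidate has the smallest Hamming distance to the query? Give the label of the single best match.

DH5a

Hamming distances to query — HB101: 4; JM109: 5; DH5a: 1; TOP10: 6; BL21: 6.
Smallest is DH5a with 1 mismatch.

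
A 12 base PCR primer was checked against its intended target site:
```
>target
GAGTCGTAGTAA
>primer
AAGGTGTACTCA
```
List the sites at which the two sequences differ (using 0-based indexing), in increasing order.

Differences at site 0 (G→A), site 3 (T→G), site 4 (C→T), site 8 (G→C), site 10 (A→C).

0, 3, 4, 8, 10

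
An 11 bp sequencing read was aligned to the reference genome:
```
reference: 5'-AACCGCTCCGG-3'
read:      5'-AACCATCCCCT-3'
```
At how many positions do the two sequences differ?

Comparing position by position, 5 positions differ: 5 (G/A), 6 (C/T), 7 (T/C), 10 (G/C), 11 (G/T).

5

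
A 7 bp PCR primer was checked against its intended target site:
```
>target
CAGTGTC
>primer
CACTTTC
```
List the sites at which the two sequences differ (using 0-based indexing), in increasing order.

Differences at site 2 (G→C), site 4 (G→T).

2, 4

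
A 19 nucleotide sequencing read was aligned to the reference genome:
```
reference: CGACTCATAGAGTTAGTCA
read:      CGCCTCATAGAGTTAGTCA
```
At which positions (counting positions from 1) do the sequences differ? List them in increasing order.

3

Scanning 1-based: 3: A/C.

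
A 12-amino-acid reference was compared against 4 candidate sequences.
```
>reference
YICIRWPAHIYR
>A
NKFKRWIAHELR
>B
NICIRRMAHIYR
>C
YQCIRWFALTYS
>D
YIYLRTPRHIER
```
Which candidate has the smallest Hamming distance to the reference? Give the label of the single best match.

A differs at 7 residues; B differs at 3 residues; C differs at 5 residues; D differs at 5 residues. The closest is B.

B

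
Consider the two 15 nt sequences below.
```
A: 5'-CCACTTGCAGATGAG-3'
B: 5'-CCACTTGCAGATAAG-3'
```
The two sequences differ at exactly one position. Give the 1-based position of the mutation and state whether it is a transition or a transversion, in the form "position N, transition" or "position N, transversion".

Position 13 changes G→A. G is a purine and A is a purine, so this is a transition.

position 13, transition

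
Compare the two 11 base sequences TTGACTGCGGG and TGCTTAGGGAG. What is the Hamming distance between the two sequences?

7

Mismatches (1-based): base 2: T→G; base 3: G→C; base 4: A→T; base 5: C→T; base 6: T→A; base 8: C→G; base 10: G→A.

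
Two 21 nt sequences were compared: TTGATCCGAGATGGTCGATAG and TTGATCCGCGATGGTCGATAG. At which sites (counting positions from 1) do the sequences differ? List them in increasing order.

Scanning 1-based: 9: A/C.

9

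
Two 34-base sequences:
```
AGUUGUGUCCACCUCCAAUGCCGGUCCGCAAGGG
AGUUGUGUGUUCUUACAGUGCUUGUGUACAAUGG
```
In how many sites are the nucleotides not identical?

12

The sequences differ at sites 9, 10, 11, 13, 15, 18, 22, 23, 26, 27, 28, 32 (1-based) — 12 in total.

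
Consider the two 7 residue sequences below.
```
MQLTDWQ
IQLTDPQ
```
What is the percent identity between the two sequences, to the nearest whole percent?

2 positions differ (1, 6), so 5 of 7 match: 5/7 = 71.43%.

71%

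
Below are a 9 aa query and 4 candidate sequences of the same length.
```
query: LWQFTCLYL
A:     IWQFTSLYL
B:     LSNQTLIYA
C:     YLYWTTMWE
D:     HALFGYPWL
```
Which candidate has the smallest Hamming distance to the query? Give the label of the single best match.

A

Hamming distances to query — A: 2; B: 6; C: 8; D: 7.
Smallest is A with 2 mismatches.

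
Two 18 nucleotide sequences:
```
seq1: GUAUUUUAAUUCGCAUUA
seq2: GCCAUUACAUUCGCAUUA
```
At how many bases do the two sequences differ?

5

Mismatches (1-based): base 2: U→C; base 3: A→C; base 4: U→A; base 7: U→A; base 8: A→C.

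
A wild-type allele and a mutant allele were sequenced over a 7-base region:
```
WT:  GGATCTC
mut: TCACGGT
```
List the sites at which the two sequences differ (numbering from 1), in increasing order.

1, 2, 4, 5, 6, 7

Differences at site 1 (G→T), site 2 (G→C), site 4 (T→C), site 5 (C→G), site 6 (T→G), site 7 (C→T).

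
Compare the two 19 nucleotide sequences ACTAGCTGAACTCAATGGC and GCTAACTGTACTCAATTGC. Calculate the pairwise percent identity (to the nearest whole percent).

Mismatches at positions 1, 5, 9, 17 (1-based): 4 of 19.
Identical positions: 15/19 = 78.95% → 79%.

79%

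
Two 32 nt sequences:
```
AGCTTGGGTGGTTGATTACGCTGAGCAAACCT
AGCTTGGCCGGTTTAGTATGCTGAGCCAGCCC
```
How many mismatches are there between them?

8

The sequences differ at bases 8, 9, 14, 16, 19, 27, 29, 32 (1-based) — 8 in total.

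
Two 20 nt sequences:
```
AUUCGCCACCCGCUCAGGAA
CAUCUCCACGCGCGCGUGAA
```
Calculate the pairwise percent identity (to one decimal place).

65.0%

Mismatches at positions 1, 2, 5, 10, 14, 16, 17 (1-based): 7 of 20.
Identical positions: 13/20 = 65% → 65.0%.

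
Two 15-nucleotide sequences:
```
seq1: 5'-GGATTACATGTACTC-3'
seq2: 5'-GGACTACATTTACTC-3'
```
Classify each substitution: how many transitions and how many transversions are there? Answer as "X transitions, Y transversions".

Transitions (purine↔purine or pyrimidine↔pyrimidine): 4 T→C.
Transversions (purine↔pyrimidine): 10 G→T.

1 transition, 1 transversion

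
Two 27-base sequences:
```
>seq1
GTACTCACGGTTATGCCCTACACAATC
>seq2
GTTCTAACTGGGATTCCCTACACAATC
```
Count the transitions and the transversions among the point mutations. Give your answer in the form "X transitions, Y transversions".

Transitions (purine↔purine or pyrimidine↔pyrimidine): none.
Transversions (purine↔pyrimidine): 3 A→T, 6 C→A, 9 G→T, 11 T→G, 12 T→G, 15 G→T.

0 transitions, 6 transversions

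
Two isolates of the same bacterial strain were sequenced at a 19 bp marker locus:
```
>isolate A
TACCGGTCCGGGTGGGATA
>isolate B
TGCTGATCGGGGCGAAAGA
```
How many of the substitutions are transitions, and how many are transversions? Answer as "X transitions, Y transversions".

Mismatches (1-based):
position 2: A→G (purine→purine, transition)
position 4: C→T (pyrimidine→pyrimidine, transition)
position 6: G→A (purine→purine, transition)
position 9: C→G (pyrimidine→purine, transversion)
position 13: T→C (pyrimidine→pyrimidine, transition)
position 15: G→A (purine→purine, transition)
position 16: G→A (purine→purine, transition)
position 18: T→G (pyrimidine→purine, transversion)

6 transitions, 2 transversions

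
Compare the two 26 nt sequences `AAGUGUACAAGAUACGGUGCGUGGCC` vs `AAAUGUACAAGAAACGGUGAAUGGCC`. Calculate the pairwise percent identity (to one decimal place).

84.6%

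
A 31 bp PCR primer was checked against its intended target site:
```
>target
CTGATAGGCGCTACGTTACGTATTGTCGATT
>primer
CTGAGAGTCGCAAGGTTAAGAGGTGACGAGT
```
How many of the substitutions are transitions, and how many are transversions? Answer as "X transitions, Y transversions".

1 transition, 9 transversions

Transitions (purine↔purine or pyrimidine↔pyrimidine): 22 A→G.
Transversions (purine↔pyrimidine): 5 T→G, 8 G→T, 12 T→A, 14 C→G, 19 C→A, 21 T→A, 23 T→G, 26 T→A, 30 T→G.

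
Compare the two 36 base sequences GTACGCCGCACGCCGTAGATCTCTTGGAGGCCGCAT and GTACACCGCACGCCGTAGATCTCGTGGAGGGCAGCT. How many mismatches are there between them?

6

Comparing position by position, 6 bases differ: 5 (G/A), 24 (T/G), 31 (C/G), 33 (G/A), 34 (C/G), 35 (A/C).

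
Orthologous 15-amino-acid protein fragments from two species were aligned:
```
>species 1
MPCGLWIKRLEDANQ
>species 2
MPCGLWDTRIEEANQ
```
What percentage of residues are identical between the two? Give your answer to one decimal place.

Mismatches at positions 7, 8, 10, 12 (1-based): 4 of 15.
Identical positions: 11/15 = 73.33% → 73.3%.

73.3%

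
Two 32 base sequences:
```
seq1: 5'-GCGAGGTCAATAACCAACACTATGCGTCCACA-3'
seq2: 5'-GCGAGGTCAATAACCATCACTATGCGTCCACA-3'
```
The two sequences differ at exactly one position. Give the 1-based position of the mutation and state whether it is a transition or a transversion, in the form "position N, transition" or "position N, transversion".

position 17, transversion

Position 17 changes A→T. A is a purine and T is a pyrimidine, so this is a transversion.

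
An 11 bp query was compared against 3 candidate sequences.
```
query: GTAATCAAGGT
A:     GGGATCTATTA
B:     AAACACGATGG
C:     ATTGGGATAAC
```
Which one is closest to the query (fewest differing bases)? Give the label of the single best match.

A

Hamming distances to query — A: 6; B: 7; C: 9.
Smallest is A with 6 mismatches.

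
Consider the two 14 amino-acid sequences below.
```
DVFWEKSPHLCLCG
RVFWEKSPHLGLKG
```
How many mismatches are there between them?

Mismatches (1-based): position 1: D→R; position 11: C→G; position 13: C→K.

3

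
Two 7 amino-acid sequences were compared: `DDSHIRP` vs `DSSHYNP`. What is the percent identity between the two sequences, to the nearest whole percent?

57%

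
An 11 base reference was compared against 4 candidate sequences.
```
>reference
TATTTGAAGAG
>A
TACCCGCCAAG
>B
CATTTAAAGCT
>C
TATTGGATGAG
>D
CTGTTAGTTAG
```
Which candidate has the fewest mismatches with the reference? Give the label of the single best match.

C

Hamming distances to reference — A: 6; B: 4; C: 2; D: 7.
Smallest is C with 2 mismatches.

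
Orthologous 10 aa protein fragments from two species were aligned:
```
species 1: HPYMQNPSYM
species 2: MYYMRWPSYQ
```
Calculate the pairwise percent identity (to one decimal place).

Mismatches at positions 1, 2, 5, 6, 10 (1-based): 5 of 10.
Identical positions: 5/10 = 50% → 50.0%.

50.0%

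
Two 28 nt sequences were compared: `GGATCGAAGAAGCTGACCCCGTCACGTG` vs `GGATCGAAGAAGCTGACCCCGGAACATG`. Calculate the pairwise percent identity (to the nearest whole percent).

3 positions differ (22, 23, 26), so 25 of 28 match: 25/28 = 89.29%.

89%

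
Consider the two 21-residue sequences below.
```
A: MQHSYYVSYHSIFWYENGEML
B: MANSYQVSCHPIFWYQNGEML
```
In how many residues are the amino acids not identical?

6

Comparing position by position, 6 residues differ: 2 (Q/A), 3 (H/N), 6 (Y/Q), 9 (Y/C), 11 (S/P), 16 (E/Q).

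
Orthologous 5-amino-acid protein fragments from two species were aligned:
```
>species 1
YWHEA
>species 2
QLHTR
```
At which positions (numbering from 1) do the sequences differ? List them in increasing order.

Differences at position 1 (Y→Q), position 2 (W→L), position 4 (E→T), position 5 (A→R).

1, 2, 4, 5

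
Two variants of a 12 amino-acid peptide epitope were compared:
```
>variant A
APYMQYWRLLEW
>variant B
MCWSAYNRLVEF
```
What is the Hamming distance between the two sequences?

The sequences differ at residues 1, 2, 3, 4, 5, 7, 10, 12 (1-based) — 8 in total.

8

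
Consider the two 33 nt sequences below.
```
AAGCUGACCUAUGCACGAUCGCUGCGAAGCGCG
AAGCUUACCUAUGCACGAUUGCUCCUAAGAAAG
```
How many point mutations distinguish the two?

7

Mismatches (1-based): site 6: G→U; site 20: C→U; site 24: G→C; site 26: G→U; site 30: C→A; site 31: G→A; site 32: C→A.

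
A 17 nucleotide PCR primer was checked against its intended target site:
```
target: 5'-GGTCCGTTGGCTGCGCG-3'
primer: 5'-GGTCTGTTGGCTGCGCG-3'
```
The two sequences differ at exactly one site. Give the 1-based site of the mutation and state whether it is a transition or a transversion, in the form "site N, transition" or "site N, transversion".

site 5, transition

The sequences differ only at site 5: C→T (pyrimidine→pyrimidine), a transition.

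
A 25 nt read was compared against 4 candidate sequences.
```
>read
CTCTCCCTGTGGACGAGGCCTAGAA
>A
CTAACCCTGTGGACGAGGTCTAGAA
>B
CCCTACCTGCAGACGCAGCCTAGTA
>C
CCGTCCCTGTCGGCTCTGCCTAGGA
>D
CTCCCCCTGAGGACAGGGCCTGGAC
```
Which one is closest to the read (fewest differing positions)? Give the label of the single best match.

A

A differs at 3 positions; B differs at 7 positions; C differs at 8 positions; D differs at 6 positions. The closest is A.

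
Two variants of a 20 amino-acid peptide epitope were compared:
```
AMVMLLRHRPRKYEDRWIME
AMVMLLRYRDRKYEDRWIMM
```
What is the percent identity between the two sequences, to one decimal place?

3 positions differ (8, 10, 20), so 17 of 20 match: 17/20 = 85%.

85.0%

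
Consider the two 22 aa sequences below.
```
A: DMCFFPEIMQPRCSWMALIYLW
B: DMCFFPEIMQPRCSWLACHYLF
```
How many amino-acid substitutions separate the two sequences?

4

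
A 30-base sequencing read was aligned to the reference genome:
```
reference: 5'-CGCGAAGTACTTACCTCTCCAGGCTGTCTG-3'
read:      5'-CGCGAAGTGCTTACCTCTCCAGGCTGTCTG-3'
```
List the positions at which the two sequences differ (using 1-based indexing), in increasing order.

Differences at position 9 (A→G).

9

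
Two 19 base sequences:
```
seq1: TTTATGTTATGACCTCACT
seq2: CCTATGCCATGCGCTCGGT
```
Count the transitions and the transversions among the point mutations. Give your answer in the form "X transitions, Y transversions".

Mismatches (1-based):
site 1: T→C (pyrimidine→pyrimidine, transition)
site 2: T→C (pyrimidine→pyrimidine, transition)
site 7: T→C (pyrimidine→pyrimidine, transition)
site 8: T→C (pyrimidine→pyrimidine, transition)
site 12: A→C (purine→pyrimidine, transversion)
site 13: C→G (pyrimidine→purine, transversion)
site 17: A→G (purine→purine, transition)
site 18: C→G (pyrimidine→purine, transversion)

5 transitions, 3 transversions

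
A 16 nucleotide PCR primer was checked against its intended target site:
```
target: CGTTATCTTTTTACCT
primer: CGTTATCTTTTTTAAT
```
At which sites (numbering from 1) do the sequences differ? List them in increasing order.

Scanning 1-based: 13: A/T; 14: C/A; 15: C/A.

13, 14, 15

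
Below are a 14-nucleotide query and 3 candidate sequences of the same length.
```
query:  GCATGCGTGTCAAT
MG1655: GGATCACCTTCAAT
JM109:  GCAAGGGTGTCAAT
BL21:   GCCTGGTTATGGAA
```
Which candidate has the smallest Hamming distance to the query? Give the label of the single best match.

Hamming distances to query — MG1655: 6; JM109: 2; BL21: 7.
Smallest is JM109 with 2 mismatches.

JM109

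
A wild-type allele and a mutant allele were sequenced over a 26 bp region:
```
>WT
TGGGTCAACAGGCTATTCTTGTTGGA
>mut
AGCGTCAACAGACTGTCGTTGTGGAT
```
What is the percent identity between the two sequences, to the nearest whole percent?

65%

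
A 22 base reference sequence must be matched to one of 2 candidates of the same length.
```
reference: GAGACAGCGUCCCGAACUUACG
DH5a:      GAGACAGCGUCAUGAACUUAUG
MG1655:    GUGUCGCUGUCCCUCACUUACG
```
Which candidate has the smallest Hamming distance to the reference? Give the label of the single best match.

DH5a differs at 3 sites; MG1655 differs at 7 sites. The closest is DH5a.

DH5a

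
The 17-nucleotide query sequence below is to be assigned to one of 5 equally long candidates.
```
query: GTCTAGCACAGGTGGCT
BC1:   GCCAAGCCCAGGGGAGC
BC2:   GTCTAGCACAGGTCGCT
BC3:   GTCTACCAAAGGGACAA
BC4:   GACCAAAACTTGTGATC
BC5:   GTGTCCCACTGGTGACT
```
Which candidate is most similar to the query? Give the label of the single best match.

BC2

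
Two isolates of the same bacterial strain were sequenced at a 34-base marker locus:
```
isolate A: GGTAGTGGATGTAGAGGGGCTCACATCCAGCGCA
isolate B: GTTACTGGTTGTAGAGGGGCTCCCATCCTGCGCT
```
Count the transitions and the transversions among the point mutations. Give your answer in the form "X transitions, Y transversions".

Transitions (purine↔purine or pyrimidine↔pyrimidine): none.
Transversions (purine↔pyrimidine): 2 G→T, 5 G→C, 9 A→T, 23 A→C, 29 A→T, 34 A→T.

0 transitions, 6 transversions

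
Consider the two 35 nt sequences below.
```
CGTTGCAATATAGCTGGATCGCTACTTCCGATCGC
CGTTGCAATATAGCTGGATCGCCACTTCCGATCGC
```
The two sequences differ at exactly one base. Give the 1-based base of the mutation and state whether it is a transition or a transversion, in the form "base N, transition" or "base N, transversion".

The sequences differ only at base 23: T→C (pyrimidine→pyrimidine), a transition.

base 23, transition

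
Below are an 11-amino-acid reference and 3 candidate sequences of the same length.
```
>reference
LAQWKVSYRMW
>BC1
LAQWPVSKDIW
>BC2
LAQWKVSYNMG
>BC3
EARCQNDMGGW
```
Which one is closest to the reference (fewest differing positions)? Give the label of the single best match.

BC2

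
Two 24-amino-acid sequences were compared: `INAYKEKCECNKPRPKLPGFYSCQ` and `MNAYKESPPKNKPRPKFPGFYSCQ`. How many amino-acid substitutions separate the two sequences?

The sequences differ at positions 1, 7, 8, 9, 10, 17 (1-based) — 6 in total.

6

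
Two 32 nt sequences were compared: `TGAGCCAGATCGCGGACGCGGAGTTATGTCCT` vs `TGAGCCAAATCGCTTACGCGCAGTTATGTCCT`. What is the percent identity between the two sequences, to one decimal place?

87.5%

Mismatches at positions 8, 14, 15, 21 (1-based): 4 of 32.
Identical positions: 28/32 = 87.5% → 87.5%.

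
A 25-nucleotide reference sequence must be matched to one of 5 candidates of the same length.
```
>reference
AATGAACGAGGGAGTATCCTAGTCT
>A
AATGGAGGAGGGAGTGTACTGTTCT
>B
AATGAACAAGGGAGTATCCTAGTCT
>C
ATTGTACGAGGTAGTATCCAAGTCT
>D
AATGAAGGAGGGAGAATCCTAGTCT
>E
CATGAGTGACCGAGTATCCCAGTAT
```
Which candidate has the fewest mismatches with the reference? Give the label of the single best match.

B

Hamming distances to reference — A: 6; B: 1; C: 4; D: 2; E: 7.
Smallest is B with 1 mismatch.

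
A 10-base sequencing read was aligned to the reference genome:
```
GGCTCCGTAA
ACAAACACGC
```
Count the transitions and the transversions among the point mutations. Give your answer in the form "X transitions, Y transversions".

4 transitions, 5 transversions

Transitions (purine↔purine or pyrimidine↔pyrimidine): 1 G→A, 7 G→A, 8 T→C, 9 A→G.
Transversions (purine↔pyrimidine): 2 G→C, 3 C→A, 4 T→A, 5 C→A, 10 A→C.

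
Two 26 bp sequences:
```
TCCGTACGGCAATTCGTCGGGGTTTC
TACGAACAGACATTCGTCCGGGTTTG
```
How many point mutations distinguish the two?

7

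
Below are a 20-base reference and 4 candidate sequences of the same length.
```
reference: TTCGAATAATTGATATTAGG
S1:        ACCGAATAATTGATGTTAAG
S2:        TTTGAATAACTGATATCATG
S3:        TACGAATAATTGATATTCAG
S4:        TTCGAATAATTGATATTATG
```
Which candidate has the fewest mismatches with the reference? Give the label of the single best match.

S4

Hamming distances to reference — S1: 4; S2: 4; S3: 3; S4: 1.
Smallest is S4 with 1 mismatch.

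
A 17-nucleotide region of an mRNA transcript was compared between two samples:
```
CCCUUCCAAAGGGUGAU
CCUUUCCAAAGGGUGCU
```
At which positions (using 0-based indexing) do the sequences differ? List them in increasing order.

Scanning 0-based: 2: C/U; 15: A/C.

2, 15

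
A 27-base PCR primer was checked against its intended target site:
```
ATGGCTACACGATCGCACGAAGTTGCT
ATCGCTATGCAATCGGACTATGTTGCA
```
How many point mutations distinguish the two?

8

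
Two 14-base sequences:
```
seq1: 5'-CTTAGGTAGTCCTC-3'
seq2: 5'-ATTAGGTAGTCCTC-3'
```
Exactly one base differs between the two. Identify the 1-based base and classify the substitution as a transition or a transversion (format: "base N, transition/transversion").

base 1, transversion

The sequences differ only at base 1: C→A (pyrimidine→purine), a transversion.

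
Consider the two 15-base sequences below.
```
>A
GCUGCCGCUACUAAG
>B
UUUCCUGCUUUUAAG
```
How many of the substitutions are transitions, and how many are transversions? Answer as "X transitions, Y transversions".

Mismatches (1-based):
base 1: G→U (purine→pyrimidine, transversion)
base 2: C→U (pyrimidine→pyrimidine, transition)
base 4: G→C (purine→pyrimidine, transversion)
base 6: C→U (pyrimidine→pyrimidine, transition)
base 10: A→U (purine→pyrimidine, transversion)
base 11: C→U (pyrimidine→pyrimidine, transition)

3 transitions, 3 transversions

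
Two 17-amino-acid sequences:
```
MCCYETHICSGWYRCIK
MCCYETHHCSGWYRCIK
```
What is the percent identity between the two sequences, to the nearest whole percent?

Mismatch at position 8 (1-based): 1 of 17.
Identical positions: 16/17 = 94.12% → 94%.

94%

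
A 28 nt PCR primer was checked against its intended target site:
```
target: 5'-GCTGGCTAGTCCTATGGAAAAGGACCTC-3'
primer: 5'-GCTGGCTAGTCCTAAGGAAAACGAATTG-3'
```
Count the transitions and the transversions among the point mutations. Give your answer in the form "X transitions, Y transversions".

1 transition, 4 transversions

Mismatches (1-based):
site 15: T→A (pyrimidine→purine, transversion)
site 22: G→C (purine→pyrimidine, transversion)
site 25: C→A (pyrimidine→purine, transversion)
site 26: C→T (pyrimidine→pyrimidine, transition)
site 28: C→G (pyrimidine→purine, transversion)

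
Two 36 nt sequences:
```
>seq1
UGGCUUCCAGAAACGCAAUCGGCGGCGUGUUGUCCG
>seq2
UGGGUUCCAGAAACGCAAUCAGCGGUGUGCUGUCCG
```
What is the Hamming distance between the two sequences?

4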